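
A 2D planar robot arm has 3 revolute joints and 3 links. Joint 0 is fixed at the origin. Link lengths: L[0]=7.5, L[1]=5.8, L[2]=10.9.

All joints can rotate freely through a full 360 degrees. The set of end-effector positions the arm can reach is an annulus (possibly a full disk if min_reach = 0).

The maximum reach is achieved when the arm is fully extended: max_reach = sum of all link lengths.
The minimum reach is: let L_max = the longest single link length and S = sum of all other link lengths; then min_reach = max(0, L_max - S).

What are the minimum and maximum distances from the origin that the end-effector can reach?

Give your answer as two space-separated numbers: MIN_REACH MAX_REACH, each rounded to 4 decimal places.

Link lengths: [7.5, 5.8, 10.9]
max_reach = 7.5 + 5.8 + 10.9 = 24.2
L_max = max([7.5, 5.8, 10.9]) = 10.9
S (sum of others) = 24.2 - 10.9 = 13.3
min_reach = max(0, 10.9 - 13.3) = max(0, -2.4) = 0

Answer: 0.0000 24.2000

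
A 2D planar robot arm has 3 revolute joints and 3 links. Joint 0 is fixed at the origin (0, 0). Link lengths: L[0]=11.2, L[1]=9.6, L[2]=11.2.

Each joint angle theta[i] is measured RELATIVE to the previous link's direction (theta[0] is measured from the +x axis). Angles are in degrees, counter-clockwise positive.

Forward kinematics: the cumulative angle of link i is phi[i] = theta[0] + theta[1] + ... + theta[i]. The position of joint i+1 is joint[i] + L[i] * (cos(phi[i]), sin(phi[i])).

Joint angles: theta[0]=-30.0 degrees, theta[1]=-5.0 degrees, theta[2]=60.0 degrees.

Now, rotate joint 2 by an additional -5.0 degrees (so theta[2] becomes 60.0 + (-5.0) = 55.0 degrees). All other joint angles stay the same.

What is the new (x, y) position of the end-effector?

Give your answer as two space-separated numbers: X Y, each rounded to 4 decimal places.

joint[0] = (0.0000, 0.0000)  (base)
link 0: phi[0] = -30 = -30 deg
  cos(-30 deg) = 0.8660, sin(-30 deg) = -0.5000
  joint[1] = (0.0000, 0.0000) + 11.2 * (0.8660, -0.5000) = (0.0000 + 9.6995, 0.0000 + -5.6000) = (9.6995, -5.6000)
link 1: phi[1] = -30 + -5 = -35 deg
  cos(-35 deg) = 0.8192, sin(-35 deg) = -0.5736
  joint[2] = (9.6995, -5.6000) + 9.6 * (0.8192, -0.5736) = (9.6995 + 7.8639, -5.6000 + -5.5063) = (17.5633, -11.1063)
link 2: phi[2] = -30 + -5 + 55 = 20 deg
  cos(20 deg) = 0.9397, sin(20 deg) = 0.3420
  joint[3] = (17.5633, -11.1063) + 11.2 * (0.9397, 0.3420) = (17.5633 + 10.5246, -11.1063 + 3.8306) = (28.0879, -7.2757)
End effector: (28.0879, -7.2757)

Answer: 28.0879 -7.2757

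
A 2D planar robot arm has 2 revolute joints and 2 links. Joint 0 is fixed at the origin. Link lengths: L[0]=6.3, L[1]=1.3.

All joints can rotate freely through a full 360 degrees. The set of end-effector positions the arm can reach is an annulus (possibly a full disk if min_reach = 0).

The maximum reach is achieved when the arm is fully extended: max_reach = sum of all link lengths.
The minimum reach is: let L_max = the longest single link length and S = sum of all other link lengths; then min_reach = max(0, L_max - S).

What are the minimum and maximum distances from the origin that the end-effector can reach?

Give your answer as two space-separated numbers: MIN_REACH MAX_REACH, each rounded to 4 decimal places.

Link lengths: [6.3, 1.3]
max_reach = 6.3 + 1.3 = 7.6
L_max = max([6.3, 1.3]) = 6.3
S (sum of others) = 7.6 - 6.3 = 1.3
min_reach = max(0, 6.3 - 1.3) = max(0, 5) = 5

Answer: 5.0000 7.6000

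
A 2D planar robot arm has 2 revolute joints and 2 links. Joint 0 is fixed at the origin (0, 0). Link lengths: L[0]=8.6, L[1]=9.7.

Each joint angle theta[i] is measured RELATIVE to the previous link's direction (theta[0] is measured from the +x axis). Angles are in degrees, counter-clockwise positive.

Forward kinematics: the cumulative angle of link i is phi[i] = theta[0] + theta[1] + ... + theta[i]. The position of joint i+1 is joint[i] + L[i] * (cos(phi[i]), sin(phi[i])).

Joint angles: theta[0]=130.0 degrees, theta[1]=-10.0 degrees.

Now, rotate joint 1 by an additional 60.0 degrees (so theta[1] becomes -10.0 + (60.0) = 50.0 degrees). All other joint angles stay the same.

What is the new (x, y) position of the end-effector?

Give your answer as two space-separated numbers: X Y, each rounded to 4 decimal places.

Answer: -15.2280 6.5880

Derivation:
joint[0] = (0.0000, 0.0000)  (base)
link 0: phi[0] = 130 = 130 deg
  cos(130 deg) = -0.6428, sin(130 deg) = 0.7660
  joint[1] = (0.0000, 0.0000) + 8.6 * (-0.6428, 0.7660) = (0.0000 + -5.5280, 0.0000 + 6.5880) = (-5.5280, 6.5880)
link 1: phi[1] = 130 + 50 = 180 deg
  cos(180 deg) = -1.0000, sin(180 deg) = 0.0000
  joint[2] = (-5.5280, 6.5880) + 9.7 * (-1.0000, 0.0000) = (-5.5280 + -9.7000, 6.5880 + 0.0000) = (-15.2280, 6.5880)
End effector: (-15.2280, 6.5880)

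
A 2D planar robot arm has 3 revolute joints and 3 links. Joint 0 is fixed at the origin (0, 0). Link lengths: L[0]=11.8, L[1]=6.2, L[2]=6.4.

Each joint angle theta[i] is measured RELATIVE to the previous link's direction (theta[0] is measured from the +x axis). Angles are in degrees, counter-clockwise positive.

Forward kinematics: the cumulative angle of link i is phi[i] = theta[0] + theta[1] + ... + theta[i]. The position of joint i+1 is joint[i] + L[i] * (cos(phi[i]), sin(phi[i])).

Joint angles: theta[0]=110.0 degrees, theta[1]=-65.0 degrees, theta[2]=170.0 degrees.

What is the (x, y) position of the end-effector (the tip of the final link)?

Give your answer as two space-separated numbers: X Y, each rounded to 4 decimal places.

Answer: -4.8943 11.8015

Derivation:
joint[0] = (0.0000, 0.0000)  (base)
link 0: phi[0] = 110 = 110 deg
  cos(110 deg) = -0.3420, sin(110 deg) = 0.9397
  joint[1] = (0.0000, 0.0000) + 11.8 * (-0.3420, 0.9397) = (0.0000 + -4.0358, 0.0000 + 11.0884) = (-4.0358, 11.0884)
link 1: phi[1] = 110 + -65 = 45 deg
  cos(45 deg) = 0.7071, sin(45 deg) = 0.7071
  joint[2] = (-4.0358, 11.0884) + 6.2 * (0.7071, 0.7071) = (-4.0358 + 4.3841, 11.0884 + 4.3841) = (0.3482, 15.4724)
link 2: phi[2] = 110 + -65 + 170 = 215 deg
  cos(215 deg) = -0.8192, sin(215 deg) = -0.5736
  joint[3] = (0.3482, 15.4724) + 6.4 * (-0.8192, -0.5736) = (0.3482 + -5.2426, 15.4724 + -3.6709) = (-4.8943, 11.8015)
End effector: (-4.8943, 11.8015)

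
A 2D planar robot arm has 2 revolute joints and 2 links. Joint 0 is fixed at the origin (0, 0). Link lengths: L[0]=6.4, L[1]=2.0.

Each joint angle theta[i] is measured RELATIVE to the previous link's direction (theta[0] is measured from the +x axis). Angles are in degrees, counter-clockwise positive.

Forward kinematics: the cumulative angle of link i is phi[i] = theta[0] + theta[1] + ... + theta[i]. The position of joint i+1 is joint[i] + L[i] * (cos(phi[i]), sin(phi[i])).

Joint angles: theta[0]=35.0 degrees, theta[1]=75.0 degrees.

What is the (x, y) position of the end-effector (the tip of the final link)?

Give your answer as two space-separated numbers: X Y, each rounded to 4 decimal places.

Answer: 4.5585 5.5503

Derivation:
joint[0] = (0.0000, 0.0000)  (base)
link 0: phi[0] = 35 = 35 deg
  cos(35 deg) = 0.8192, sin(35 deg) = 0.5736
  joint[1] = (0.0000, 0.0000) + 6.4 * (0.8192, 0.5736) = (0.0000 + 5.2426, 0.0000 + 3.6709) = (5.2426, 3.6709)
link 1: phi[1] = 35 + 75 = 110 deg
  cos(110 deg) = -0.3420, sin(110 deg) = 0.9397
  joint[2] = (5.2426, 3.6709) + 2 * (-0.3420, 0.9397) = (5.2426 + -0.6840, 3.6709 + 1.8794) = (4.5585, 5.5503)
End effector: (4.5585, 5.5503)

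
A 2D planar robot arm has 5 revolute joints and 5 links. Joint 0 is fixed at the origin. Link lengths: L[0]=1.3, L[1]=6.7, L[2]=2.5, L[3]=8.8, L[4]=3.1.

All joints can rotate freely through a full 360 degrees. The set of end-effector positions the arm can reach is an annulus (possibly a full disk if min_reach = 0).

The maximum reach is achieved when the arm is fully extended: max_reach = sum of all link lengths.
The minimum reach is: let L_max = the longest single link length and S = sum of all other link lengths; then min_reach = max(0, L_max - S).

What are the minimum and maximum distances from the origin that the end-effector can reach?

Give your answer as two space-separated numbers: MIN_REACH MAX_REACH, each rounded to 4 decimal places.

Answer: 0.0000 22.4000

Derivation:
Link lengths: [1.3, 6.7, 2.5, 8.8, 3.1]
max_reach = 1.3 + 6.7 + 2.5 + 8.8 + 3.1 = 22.4
L_max = max([1.3, 6.7, 2.5, 8.8, 3.1]) = 8.8
S (sum of others) = 22.4 - 8.8 = 13.6
min_reach = max(0, 8.8 - 13.6) = max(0, -4.8) = 0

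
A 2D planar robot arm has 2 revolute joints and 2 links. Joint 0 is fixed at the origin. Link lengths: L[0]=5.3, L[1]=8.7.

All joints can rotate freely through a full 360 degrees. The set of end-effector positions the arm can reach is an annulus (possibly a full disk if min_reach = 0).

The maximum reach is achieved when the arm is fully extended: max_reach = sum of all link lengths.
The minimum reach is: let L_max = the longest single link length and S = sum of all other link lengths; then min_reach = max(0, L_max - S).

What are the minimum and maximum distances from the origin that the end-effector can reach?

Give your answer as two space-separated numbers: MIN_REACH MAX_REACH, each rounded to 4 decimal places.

Answer: 3.4000 14.0000

Derivation:
Link lengths: [5.3, 8.7]
max_reach = 5.3 + 8.7 = 14
L_max = max([5.3, 8.7]) = 8.7
S (sum of others) = 14 - 8.7 = 5.3
min_reach = max(0, 8.7 - 5.3) = max(0, 3.4) = 3.4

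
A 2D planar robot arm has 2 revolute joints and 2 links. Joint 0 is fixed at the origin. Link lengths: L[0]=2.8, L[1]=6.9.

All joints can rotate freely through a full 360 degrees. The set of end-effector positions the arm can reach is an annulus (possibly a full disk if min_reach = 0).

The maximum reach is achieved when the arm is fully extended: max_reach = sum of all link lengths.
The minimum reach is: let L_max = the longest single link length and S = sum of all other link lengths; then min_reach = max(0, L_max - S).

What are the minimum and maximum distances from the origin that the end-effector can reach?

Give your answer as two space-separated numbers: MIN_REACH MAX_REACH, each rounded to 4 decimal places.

Answer: 4.1000 9.7000

Derivation:
Link lengths: [2.8, 6.9]
max_reach = 2.8 + 6.9 = 9.7
L_max = max([2.8, 6.9]) = 6.9
S (sum of others) = 9.7 - 6.9 = 2.8
min_reach = max(0, 6.9 - 2.8) = max(0, 4.1) = 4.1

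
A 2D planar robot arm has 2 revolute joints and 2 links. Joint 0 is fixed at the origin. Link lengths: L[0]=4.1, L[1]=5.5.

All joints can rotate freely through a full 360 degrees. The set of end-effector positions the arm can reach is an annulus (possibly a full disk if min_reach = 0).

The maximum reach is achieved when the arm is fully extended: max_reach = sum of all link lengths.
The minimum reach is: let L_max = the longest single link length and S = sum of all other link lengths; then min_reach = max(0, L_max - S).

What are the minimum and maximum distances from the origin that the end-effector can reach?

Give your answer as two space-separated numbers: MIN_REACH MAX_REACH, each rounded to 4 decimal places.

Answer: 1.4000 9.6000

Derivation:
Link lengths: [4.1, 5.5]
max_reach = 4.1 + 5.5 = 9.6
L_max = max([4.1, 5.5]) = 5.5
S (sum of others) = 9.6 - 5.5 = 4.1
min_reach = max(0, 5.5 - 4.1) = max(0, 1.4) = 1.4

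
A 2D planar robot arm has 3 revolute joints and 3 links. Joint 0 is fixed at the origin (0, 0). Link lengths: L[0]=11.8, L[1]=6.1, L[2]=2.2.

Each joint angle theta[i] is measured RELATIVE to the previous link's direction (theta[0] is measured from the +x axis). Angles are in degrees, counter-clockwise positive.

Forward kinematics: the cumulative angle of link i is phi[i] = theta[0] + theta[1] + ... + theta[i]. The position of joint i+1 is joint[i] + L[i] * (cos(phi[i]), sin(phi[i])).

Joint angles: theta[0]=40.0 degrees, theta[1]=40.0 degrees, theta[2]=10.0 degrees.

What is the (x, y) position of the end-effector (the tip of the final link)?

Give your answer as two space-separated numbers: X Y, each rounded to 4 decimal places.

Answer: 10.0986 15.7922

Derivation:
joint[0] = (0.0000, 0.0000)  (base)
link 0: phi[0] = 40 = 40 deg
  cos(40 deg) = 0.7660, sin(40 deg) = 0.6428
  joint[1] = (0.0000, 0.0000) + 11.8 * (0.7660, 0.6428) = (0.0000 + 9.0393, 0.0000 + 7.5849) = (9.0393, 7.5849)
link 1: phi[1] = 40 + 40 = 80 deg
  cos(80 deg) = 0.1736, sin(80 deg) = 0.9848
  joint[2] = (9.0393, 7.5849) + 6.1 * (0.1736, 0.9848) = (9.0393 + 1.0593, 7.5849 + 6.0073) = (10.0986, 13.5922)
link 2: phi[2] = 40 + 40 + 10 = 90 deg
  cos(90 deg) = 0.0000, sin(90 deg) = 1.0000
  joint[3] = (10.0986, 13.5922) + 2.2 * (0.0000, 1.0000) = (10.0986 + 0.0000, 13.5922 + 2.2000) = (10.0986, 15.7922)
End effector: (10.0986, 15.7922)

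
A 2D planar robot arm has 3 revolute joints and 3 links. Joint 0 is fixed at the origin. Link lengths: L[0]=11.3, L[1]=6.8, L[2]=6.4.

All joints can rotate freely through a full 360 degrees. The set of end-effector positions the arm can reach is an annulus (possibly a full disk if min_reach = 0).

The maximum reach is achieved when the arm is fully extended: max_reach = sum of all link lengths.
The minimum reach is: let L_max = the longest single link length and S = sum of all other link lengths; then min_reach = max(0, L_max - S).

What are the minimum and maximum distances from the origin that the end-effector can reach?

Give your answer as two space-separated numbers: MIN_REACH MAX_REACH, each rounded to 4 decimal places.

Link lengths: [11.3, 6.8, 6.4]
max_reach = 11.3 + 6.8 + 6.4 = 24.5
L_max = max([11.3, 6.8, 6.4]) = 11.3
S (sum of others) = 24.5 - 11.3 = 13.2
min_reach = max(0, 11.3 - 13.2) = max(0, -1.9) = 0

Answer: 0.0000 24.5000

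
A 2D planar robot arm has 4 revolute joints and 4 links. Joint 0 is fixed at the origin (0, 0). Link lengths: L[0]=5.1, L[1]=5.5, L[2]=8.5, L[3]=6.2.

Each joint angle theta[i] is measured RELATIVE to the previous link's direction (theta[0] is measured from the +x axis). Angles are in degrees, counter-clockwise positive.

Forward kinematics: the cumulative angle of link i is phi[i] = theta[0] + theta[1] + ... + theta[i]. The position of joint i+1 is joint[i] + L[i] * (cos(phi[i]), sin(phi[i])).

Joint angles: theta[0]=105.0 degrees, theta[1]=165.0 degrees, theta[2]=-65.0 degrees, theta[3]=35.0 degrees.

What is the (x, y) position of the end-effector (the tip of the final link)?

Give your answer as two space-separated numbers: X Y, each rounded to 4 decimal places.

joint[0] = (0.0000, 0.0000)  (base)
link 0: phi[0] = 105 = 105 deg
  cos(105 deg) = -0.2588, sin(105 deg) = 0.9659
  joint[1] = (0.0000, 0.0000) + 5.1 * (-0.2588, 0.9659) = (0.0000 + -1.3200, 0.0000 + 4.9262) = (-1.3200, 4.9262)
link 1: phi[1] = 105 + 165 = 270 deg
  cos(270 deg) = -0.0000, sin(270 deg) = -1.0000
  joint[2] = (-1.3200, 4.9262) + 5.5 * (-0.0000, -1.0000) = (-1.3200 + -0.0000, 4.9262 + -5.5000) = (-1.3200, -0.5738)
link 2: phi[2] = 105 + 165 + -65 = 205 deg
  cos(205 deg) = -0.9063, sin(205 deg) = -0.4226
  joint[3] = (-1.3200, -0.5738) + 8.5 * (-0.9063, -0.4226) = (-1.3200 + -7.7036, -0.5738 + -3.5923) = (-9.0236, -4.1660)
link 3: phi[3] = 105 + 165 + -65 + 35 = 240 deg
  cos(240 deg) = -0.5000, sin(240 deg) = -0.8660
  joint[4] = (-9.0236, -4.1660) + 6.2 * (-0.5000, -0.8660) = (-9.0236 + -3.1000, -4.1660 + -5.3694) = (-12.1236, -9.5354)
End effector: (-12.1236, -9.5354)

Answer: -12.1236 -9.5354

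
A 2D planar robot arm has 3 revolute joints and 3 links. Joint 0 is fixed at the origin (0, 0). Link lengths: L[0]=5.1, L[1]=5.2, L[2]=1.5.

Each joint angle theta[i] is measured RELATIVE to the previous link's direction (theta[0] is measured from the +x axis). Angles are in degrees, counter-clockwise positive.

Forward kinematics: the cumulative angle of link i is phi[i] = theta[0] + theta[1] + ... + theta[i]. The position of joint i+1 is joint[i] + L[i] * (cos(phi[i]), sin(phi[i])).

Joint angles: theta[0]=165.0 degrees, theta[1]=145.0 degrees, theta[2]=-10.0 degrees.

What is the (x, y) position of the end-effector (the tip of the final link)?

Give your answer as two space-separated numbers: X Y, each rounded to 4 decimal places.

joint[0] = (0.0000, 0.0000)  (base)
link 0: phi[0] = 165 = 165 deg
  cos(165 deg) = -0.9659, sin(165 deg) = 0.2588
  joint[1] = (0.0000, 0.0000) + 5.1 * (-0.9659, 0.2588) = (0.0000 + -4.9262, 0.0000 + 1.3200) = (-4.9262, 1.3200)
link 1: phi[1] = 165 + 145 = 310 deg
  cos(310 deg) = 0.6428, sin(310 deg) = -0.7660
  joint[2] = (-4.9262, 1.3200) + 5.2 * (0.6428, -0.7660) = (-4.9262 + 3.3425, 1.3200 + -3.9834) = (-1.5837, -2.6635)
link 2: phi[2] = 165 + 145 + -10 = 300 deg
  cos(300 deg) = 0.5000, sin(300 deg) = -0.8660
  joint[3] = (-1.5837, -2.6635) + 1.5 * (0.5000, -0.8660) = (-1.5837 + 0.7500, -2.6635 + -1.2990) = (-0.8337, -3.9625)
End effector: (-0.8337, -3.9625)

Answer: -0.8337 -3.9625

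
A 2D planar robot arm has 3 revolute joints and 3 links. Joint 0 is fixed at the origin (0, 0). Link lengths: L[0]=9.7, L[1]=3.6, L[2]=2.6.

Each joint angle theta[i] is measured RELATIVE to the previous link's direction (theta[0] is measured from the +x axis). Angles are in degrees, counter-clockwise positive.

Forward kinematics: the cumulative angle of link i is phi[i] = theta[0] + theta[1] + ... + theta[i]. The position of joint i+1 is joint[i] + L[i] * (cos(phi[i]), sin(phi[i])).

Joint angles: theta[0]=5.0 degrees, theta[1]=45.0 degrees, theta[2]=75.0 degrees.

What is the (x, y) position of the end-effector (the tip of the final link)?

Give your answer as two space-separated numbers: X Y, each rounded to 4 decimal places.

Answer: 10.4858 5.7330

Derivation:
joint[0] = (0.0000, 0.0000)  (base)
link 0: phi[0] = 5 = 5 deg
  cos(5 deg) = 0.9962, sin(5 deg) = 0.0872
  joint[1] = (0.0000, 0.0000) + 9.7 * (0.9962, 0.0872) = (0.0000 + 9.6631, 0.0000 + 0.8454) = (9.6631, 0.8454)
link 1: phi[1] = 5 + 45 = 50 deg
  cos(50 deg) = 0.6428, sin(50 deg) = 0.7660
  joint[2] = (9.6631, 0.8454) + 3.6 * (0.6428, 0.7660) = (9.6631 + 2.3140, 0.8454 + 2.7578) = (11.9771, 3.6032)
link 2: phi[2] = 5 + 45 + 75 = 125 deg
  cos(125 deg) = -0.5736, sin(125 deg) = 0.8192
  joint[3] = (11.9771, 3.6032) + 2.6 * (-0.5736, 0.8192) = (11.9771 + -1.4913, 3.6032 + 2.1298) = (10.4858, 5.7330)
End effector: (10.4858, 5.7330)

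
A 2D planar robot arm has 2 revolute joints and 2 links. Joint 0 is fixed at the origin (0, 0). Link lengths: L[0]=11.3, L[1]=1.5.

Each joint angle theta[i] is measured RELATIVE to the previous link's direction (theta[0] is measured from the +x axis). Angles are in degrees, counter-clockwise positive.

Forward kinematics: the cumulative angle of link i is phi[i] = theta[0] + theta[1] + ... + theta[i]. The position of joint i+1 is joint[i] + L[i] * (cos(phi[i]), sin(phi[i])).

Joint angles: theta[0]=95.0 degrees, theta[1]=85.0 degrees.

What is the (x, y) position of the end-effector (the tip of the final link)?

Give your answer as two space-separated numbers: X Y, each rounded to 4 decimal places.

joint[0] = (0.0000, 0.0000)  (base)
link 0: phi[0] = 95 = 95 deg
  cos(95 deg) = -0.0872, sin(95 deg) = 0.9962
  joint[1] = (0.0000, 0.0000) + 11.3 * (-0.0872, 0.9962) = (0.0000 + -0.9849, 0.0000 + 11.2570) = (-0.9849, 11.2570)
link 1: phi[1] = 95 + 85 = 180 deg
  cos(180 deg) = -1.0000, sin(180 deg) = 0.0000
  joint[2] = (-0.9849, 11.2570) + 1.5 * (-1.0000, 0.0000) = (-0.9849 + -1.5000, 11.2570 + 0.0000) = (-2.4849, 11.2570)
End effector: (-2.4849, 11.2570)

Answer: -2.4849 11.2570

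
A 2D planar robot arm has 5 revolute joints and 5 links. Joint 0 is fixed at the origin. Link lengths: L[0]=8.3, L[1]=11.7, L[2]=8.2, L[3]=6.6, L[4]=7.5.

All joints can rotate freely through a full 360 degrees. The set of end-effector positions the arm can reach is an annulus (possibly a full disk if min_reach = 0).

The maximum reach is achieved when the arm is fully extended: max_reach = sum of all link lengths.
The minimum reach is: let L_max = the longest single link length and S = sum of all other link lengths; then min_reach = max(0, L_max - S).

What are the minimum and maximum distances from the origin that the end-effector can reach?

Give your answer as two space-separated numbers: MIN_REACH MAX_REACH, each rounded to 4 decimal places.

Answer: 0.0000 42.3000

Derivation:
Link lengths: [8.3, 11.7, 8.2, 6.6, 7.5]
max_reach = 8.3 + 11.7 + 8.2 + 6.6 + 7.5 = 42.3
L_max = max([8.3, 11.7, 8.2, 6.6, 7.5]) = 11.7
S (sum of others) = 42.3 - 11.7 = 30.6
min_reach = max(0, 11.7 - 30.6) = max(0, -18.9) = 0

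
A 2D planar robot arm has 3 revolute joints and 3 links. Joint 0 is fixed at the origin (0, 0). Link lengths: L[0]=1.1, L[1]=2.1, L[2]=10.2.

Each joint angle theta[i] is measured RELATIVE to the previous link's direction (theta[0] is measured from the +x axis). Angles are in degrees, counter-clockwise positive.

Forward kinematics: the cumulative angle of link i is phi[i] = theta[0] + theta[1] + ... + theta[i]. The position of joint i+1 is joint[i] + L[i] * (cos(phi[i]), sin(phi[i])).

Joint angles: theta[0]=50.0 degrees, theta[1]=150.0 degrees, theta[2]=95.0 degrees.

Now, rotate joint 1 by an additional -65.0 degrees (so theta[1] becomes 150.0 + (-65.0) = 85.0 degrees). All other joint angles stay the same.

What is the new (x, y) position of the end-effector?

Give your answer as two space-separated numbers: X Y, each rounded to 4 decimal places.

Answer: -7.3343 -5.4861

Derivation:
joint[0] = (0.0000, 0.0000)  (base)
link 0: phi[0] = 50 = 50 deg
  cos(50 deg) = 0.6428, sin(50 deg) = 0.7660
  joint[1] = (0.0000, 0.0000) + 1.1 * (0.6428, 0.7660) = (0.0000 + 0.7071, 0.0000 + 0.8426) = (0.7071, 0.8426)
link 1: phi[1] = 50 + 85 = 135 deg
  cos(135 deg) = -0.7071, sin(135 deg) = 0.7071
  joint[2] = (0.7071, 0.8426) + 2.1 * (-0.7071, 0.7071) = (0.7071 + -1.4849, 0.8426 + 1.4849) = (-0.7779, 2.3276)
link 2: phi[2] = 50 + 85 + 95 = 230 deg
  cos(230 deg) = -0.6428, sin(230 deg) = -0.7660
  joint[3] = (-0.7779, 2.3276) + 10.2 * (-0.6428, -0.7660) = (-0.7779 + -6.5564, 2.3276 + -7.8137) = (-7.3343, -5.4861)
End effector: (-7.3343, -5.4861)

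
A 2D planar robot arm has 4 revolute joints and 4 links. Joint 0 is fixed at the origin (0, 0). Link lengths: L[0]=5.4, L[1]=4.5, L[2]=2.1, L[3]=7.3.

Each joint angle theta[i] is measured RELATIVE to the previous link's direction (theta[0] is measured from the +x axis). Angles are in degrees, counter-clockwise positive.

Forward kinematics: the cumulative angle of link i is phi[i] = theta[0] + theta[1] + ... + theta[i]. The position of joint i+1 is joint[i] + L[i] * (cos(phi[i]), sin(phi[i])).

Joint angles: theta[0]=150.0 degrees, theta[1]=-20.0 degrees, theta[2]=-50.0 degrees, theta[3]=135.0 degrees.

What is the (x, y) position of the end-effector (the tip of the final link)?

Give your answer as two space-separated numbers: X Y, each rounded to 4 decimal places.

joint[0] = (0.0000, 0.0000)  (base)
link 0: phi[0] = 150 = 150 deg
  cos(150 deg) = -0.8660, sin(150 deg) = 0.5000
  joint[1] = (0.0000, 0.0000) + 5.4 * (-0.8660, 0.5000) = (0.0000 + -4.6765, 0.0000 + 2.7000) = (-4.6765, 2.7000)
link 1: phi[1] = 150 + -20 = 130 deg
  cos(130 deg) = -0.6428, sin(130 deg) = 0.7660
  joint[2] = (-4.6765, 2.7000) + 4.5 * (-0.6428, 0.7660) = (-4.6765 + -2.8925, 2.7000 + 3.4472) = (-7.5691, 6.1472)
link 2: phi[2] = 150 + -20 + -50 = 80 deg
  cos(80 deg) = 0.1736, sin(80 deg) = 0.9848
  joint[3] = (-7.5691, 6.1472) + 2.1 * (0.1736, 0.9848) = (-7.5691 + 0.3647, 6.1472 + 2.0681) = (-7.2044, 8.2153)
link 3: phi[3] = 150 + -20 + -50 + 135 = 215 deg
  cos(215 deg) = -0.8192, sin(215 deg) = -0.5736
  joint[4] = (-7.2044, 8.2153) + 7.3 * (-0.8192, -0.5736) = (-7.2044 + -5.9798, 8.2153 + -4.1871) = (-13.1842, 4.0282)
End effector: (-13.1842, 4.0282)

Answer: -13.1842 4.0282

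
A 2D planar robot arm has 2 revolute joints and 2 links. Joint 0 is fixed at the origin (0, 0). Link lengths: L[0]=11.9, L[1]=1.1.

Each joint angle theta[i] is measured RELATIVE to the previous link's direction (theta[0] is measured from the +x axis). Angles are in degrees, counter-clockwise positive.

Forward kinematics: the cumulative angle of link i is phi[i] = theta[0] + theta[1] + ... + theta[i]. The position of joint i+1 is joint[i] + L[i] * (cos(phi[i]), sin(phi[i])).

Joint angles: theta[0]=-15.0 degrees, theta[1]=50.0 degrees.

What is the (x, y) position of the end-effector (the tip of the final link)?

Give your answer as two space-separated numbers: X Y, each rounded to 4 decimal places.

joint[0] = (0.0000, 0.0000)  (base)
link 0: phi[0] = -15 = -15 deg
  cos(-15 deg) = 0.9659, sin(-15 deg) = -0.2588
  joint[1] = (0.0000, 0.0000) + 11.9 * (0.9659, -0.2588) = (0.0000 + 11.4945, 0.0000 + -3.0799) = (11.4945, -3.0799)
link 1: phi[1] = -15 + 50 = 35 deg
  cos(35 deg) = 0.8192, sin(35 deg) = 0.5736
  joint[2] = (11.4945, -3.0799) + 1.1 * (0.8192, 0.5736) = (11.4945 + 0.9011, -3.0799 + 0.6309) = (12.3956, -2.4490)
End effector: (12.3956, -2.4490)

Answer: 12.3956 -2.4490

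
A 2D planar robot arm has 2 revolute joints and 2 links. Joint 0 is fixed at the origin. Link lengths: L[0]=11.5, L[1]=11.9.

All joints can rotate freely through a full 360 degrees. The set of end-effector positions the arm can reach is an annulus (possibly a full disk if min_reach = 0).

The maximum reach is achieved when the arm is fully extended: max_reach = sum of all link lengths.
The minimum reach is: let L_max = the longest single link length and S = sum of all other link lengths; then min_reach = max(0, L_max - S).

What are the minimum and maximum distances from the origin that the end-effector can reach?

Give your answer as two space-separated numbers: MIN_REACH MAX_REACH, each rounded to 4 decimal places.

Answer: 0.4000 23.4000

Derivation:
Link lengths: [11.5, 11.9]
max_reach = 11.5 + 11.9 = 23.4
L_max = max([11.5, 11.9]) = 11.9
S (sum of others) = 23.4 - 11.9 = 11.5
min_reach = max(0, 11.9 - 11.5) = max(0, 0.4) = 0.4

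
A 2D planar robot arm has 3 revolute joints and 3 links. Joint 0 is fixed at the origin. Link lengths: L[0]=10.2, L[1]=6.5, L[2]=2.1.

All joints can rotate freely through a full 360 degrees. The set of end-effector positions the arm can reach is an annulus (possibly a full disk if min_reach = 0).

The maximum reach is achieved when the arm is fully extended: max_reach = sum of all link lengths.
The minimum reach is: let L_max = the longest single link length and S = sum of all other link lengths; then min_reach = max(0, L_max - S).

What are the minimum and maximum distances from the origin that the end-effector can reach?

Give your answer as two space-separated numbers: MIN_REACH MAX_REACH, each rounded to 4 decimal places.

Link lengths: [10.2, 6.5, 2.1]
max_reach = 10.2 + 6.5 + 2.1 = 18.8
L_max = max([10.2, 6.5, 2.1]) = 10.2
S (sum of others) = 18.8 - 10.2 = 8.6
min_reach = max(0, 10.2 - 8.6) = max(0, 1.6) = 1.6

Answer: 1.6000 18.8000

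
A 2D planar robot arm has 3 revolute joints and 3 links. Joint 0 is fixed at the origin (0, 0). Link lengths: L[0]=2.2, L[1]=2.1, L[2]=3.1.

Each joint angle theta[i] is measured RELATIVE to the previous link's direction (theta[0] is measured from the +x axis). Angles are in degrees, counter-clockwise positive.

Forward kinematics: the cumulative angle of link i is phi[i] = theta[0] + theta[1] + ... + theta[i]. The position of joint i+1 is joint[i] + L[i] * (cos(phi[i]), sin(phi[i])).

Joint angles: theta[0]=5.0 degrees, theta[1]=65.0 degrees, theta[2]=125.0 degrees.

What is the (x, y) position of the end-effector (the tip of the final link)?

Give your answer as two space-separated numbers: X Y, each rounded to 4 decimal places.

Answer: -0.0845 1.3628

Derivation:
joint[0] = (0.0000, 0.0000)  (base)
link 0: phi[0] = 5 = 5 deg
  cos(5 deg) = 0.9962, sin(5 deg) = 0.0872
  joint[1] = (0.0000, 0.0000) + 2.2 * (0.9962, 0.0872) = (0.0000 + 2.1916, 0.0000 + 0.1917) = (2.1916, 0.1917)
link 1: phi[1] = 5 + 65 = 70 deg
  cos(70 deg) = 0.3420, sin(70 deg) = 0.9397
  joint[2] = (2.1916, 0.1917) + 2.1 * (0.3420, 0.9397) = (2.1916 + 0.7182, 0.1917 + 1.9734) = (2.9099, 2.1651)
link 2: phi[2] = 5 + 65 + 125 = 195 deg
  cos(195 deg) = -0.9659, sin(195 deg) = -0.2588
  joint[3] = (2.9099, 2.1651) + 3.1 * (-0.9659, -0.2588) = (2.9099 + -2.9944, 2.1651 + -0.8023) = (-0.0845, 1.3628)
End effector: (-0.0845, 1.3628)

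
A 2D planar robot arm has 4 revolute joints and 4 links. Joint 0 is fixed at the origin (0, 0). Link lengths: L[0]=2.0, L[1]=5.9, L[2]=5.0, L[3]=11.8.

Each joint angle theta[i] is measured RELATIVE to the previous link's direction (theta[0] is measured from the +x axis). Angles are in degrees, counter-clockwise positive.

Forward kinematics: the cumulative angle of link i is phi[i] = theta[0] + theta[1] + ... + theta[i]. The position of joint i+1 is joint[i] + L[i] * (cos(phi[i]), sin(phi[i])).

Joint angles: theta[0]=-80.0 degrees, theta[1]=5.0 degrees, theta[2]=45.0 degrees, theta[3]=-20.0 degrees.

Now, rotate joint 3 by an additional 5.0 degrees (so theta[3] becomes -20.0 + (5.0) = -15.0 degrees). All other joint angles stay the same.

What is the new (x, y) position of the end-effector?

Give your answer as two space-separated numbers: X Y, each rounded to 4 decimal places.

Answer: 14.5483 -18.5124

Derivation:
joint[0] = (0.0000, 0.0000)  (base)
link 0: phi[0] = -80 = -80 deg
  cos(-80 deg) = 0.1736, sin(-80 deg) = -0.9848
  joint[1] = (0.0000, 0.0000) + 2 * (0.1736, -0.9848) = (0.0000 + 0.3473, 0.0000 + -1.9696) = (0.3473, -1.9696)
link 1: phi[1] = -80 + 5 = -75 deg
  cos(-75 deg) = 0.2588, sin(-75 deg) = -0.9659
  joint[2] = (0.3473, -1.9696) + 5.9 * (0.2588, -0.9659) = (0.3473 + 1.5270, -1.9696 + -5.6990) = (1.8743, -7.6686)
link 2: phi[2] = -80 + 5 + 45 = -30 deg
  cos(-30 deg) = 0.8660, sin(-30 deg) = -0.5000
  joint[3] = (1.8743, -7.6686) + 5 * (0.8660, -0.5000) = (1.8743 + 4.3301, -7.6686 + -2.5000) = (6.2045, -10.1686)
link 3: phi[3] = -80 + 5 + 45 + -15 = -45 deg
  cos(-45 deg) = 0.7071, sin(-45 deg) = -0.7071
  joint[4] = (6.2045, -10.1686) + 11.8 * (0.7071, -0.7071) = (6.2045 + 8.3439, -10.1686 + -8.3439) = (14.5483, -18.5124)
End effector: (14.5483, -18.5124)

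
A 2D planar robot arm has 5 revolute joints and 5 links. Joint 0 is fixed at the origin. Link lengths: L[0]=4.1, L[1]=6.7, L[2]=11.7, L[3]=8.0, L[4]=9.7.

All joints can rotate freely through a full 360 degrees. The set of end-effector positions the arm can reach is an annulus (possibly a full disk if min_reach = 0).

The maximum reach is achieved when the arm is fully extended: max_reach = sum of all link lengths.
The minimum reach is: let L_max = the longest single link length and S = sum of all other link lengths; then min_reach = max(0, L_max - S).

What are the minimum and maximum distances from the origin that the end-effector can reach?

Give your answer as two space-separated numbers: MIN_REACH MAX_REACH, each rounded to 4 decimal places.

Answer: 0.0000 40.2000

Derivation:
Link lengths: [4.1, 6.7, 11.7, 8.0, 9.7]
max_reach = 4.1 + 6.7 + 11.7 + 8 + 9.7 = 40.2
L_max = max([4.1, 6.7, 11.7, 8.0, 9.7]) = 11.7
S (sum of others) = 40.2 - 11.7 = 28.5
min_reach = max(0, 11.7 - 28.5) = max(0, -16.8) = 0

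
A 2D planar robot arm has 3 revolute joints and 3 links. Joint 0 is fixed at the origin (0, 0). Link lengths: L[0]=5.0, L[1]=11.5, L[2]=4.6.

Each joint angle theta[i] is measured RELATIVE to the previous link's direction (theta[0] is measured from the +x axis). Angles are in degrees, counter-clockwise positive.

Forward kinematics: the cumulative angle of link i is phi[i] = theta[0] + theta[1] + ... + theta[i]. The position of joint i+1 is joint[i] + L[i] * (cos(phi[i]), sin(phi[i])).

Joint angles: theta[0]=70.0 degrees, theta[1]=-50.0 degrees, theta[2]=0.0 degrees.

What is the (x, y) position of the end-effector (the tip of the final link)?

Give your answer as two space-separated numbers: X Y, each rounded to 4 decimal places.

joint[0] = (0.0000, 0.0000)  (base)
link 0: phi[0] = 70 = 70 deg
  cos(70 deg) = 0.3420, sin(70 deg) = 0.9397
  joint[1] = (0.0000, 0.0000) + 5 * (0.3420, 0.9397) = (0.0000 + 1.7101, 0.0000 + 4.6985) = (1.7101, 4.6985)
link 1: phi[1] = 70 + -50 = 20 deg
  cos(20 deg) = 0.9397, sin(20 deg) = 0.3420
  joint[2] = (1.7101, 4.6985) + 11.5 * (0.9397, 0.3420) = (1.7101 + 10.8065, 4.6985 + 3.9332) = (12.5166, 8.6317)
link 2: phi[2] = 70 + -50 + 0 = 20 deg
  cos(20 deg) = 0.9397, sin(20 deg) = 0.3420
  joint[3] = (12.5166, 8.6317) + 4.6 * (0.9397, 0.3420) = (12.5166 + 4.3226, 8.6317 + 1.5733) = (16.8392, 10.2050)
End effector: (16.8392, 10.2050)

Answer: 16.8392 10.2050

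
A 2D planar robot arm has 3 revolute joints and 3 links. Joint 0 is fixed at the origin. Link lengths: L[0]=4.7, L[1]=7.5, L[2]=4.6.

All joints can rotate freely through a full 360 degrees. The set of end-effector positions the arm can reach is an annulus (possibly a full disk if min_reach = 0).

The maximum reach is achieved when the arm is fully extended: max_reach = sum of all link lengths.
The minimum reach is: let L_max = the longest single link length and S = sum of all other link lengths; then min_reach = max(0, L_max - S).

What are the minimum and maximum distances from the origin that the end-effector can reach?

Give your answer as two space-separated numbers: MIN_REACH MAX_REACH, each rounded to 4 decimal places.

Answer: 0.0000 16.8000

Derivation:
Link lengths: [4.7, 7.5, 4.6]
max_reach = 4.7 + 7.5 + 4.6 = 16.8
L_max = max([4.7, 7.5, 4.6]) = 7.5
S (sum of others) = 16.8 - 7.5 = 9.3
min_reach = max(0, 7.5 - 9.3) = max(0, -1.8) = 0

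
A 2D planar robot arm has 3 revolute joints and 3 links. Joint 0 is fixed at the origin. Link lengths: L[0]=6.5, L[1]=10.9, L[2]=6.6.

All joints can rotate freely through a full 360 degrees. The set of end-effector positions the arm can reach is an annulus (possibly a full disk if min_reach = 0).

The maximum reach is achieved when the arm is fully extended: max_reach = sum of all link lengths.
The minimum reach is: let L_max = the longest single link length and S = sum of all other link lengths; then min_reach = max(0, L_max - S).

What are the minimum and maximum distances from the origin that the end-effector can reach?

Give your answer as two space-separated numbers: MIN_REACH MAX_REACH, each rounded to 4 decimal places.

Answer: 0.0000 24.0000

Derivation:
Link lengths: [6.5, 10.9, 6.6]
max_reach = 6.5 + 10.9 + 6.6 = 24
L_max = max([6.5, 10.9, 6.6]) = 10.9
S (sum of others) = 24 - 10.9 = 13.1
min_reach = max(0, 10.9 - 13.1) = max(0, -2.2) = 0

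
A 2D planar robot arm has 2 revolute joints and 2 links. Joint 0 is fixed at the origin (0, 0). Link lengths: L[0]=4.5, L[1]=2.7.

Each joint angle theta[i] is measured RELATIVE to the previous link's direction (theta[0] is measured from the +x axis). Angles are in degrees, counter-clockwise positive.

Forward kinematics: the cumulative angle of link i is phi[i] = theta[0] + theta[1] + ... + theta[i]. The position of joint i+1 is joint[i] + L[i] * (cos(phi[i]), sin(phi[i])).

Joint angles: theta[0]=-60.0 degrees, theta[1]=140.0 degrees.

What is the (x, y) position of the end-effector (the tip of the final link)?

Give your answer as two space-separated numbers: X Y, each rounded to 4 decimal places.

Answer: 2.7189 -1.2381

Derivation:
joint[0] = (0.0000, 0.0000)  (base)
link 0: phi[0] = -60 = -60 deg
  cos(-60 deg) = 0.5000, sin(-60 deg) = -0.8660
  joint[1] = (0.0000, 0.0000) + 4.5 * (0.5000, -0.8660) = (0.0000 + 2.2500, 0.0000 + -3.8971) = (2.2500, -3.8971)
link 1: phi[1] = -60 + 140 = 80 deg
  cos(80 deg) = 0.1736, sin(80 deg) = 0.9848
  joint[2] = (2.2500, -3.8971) + 2.7 * (0.1736, 0.9848) = (2.2500 + 0.4689, -3.8971 + 2.6590) = (2.7189, -1.2381)
End effector: (2.7189, -1.2381)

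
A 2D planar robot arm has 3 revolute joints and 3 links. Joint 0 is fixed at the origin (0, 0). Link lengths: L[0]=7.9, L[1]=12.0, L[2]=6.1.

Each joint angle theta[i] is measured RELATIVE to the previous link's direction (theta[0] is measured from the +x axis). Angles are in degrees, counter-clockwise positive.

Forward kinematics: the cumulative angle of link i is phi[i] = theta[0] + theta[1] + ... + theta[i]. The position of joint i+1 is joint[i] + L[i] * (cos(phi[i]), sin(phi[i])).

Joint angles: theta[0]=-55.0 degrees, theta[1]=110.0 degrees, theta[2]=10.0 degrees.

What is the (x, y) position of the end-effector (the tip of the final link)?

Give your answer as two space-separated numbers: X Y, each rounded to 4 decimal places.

Answer: 13.9921 8.8870

Derivation:
joint[0] = (0.0000, 0.0000)  (base)
link 0: phi[0] = -55 = -55 deg
  cos(-55 deg) = 0.5736, sin(-55 deg) = -0.8192
  joint[1] = (0.0000, 0.0000) + 7.9 * (0.5736, -0.8192) = (0.0000 + 4.5313, 0.0000 + -6.4713) = (4.5313, -6.4713)
link 1: phi[1] = -55 + 110 = 55 deg
  cos(55 deg) = 0.5736, sin(55 deg) = 0.8192
  joint[2] = (4.5313, -6.4713) + 12 * (0.5736, 0.8192) = (4.5313 + 6.8829, -6.4713 + 9.8298) = (11.4142, 3.3585)
link 2: phi[2] = -55 + 110 + 10 = 65 deg
  cos(65 deg) = 0.4226, sin(65 deg) = 0.9063
  joint[3] = (11.4142, 3.3585) + 6.1 * (0.4226, 0.9063) = (11.4142 + 2.5780, 3.3585 + 5.5285) = (13.9921, 8.8870)
End effector: (13.9921, 8.8870)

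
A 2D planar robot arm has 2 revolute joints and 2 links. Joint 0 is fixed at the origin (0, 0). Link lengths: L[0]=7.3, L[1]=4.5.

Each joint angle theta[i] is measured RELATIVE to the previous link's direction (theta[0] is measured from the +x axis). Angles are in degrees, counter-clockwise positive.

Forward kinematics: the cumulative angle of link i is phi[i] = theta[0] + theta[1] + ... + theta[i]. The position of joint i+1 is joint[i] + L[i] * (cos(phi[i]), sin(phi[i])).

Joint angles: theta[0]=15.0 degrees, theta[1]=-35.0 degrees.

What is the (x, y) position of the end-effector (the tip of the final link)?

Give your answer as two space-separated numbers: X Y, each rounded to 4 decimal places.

joint[0] = (0.0000, 0.0000)  (base)
link 0: phi[0] = 15 = 15 deg
  cos(15 deg) = 0.9659, sin(15 deg) = 0.2588
  joint[1] = (0.0000, 0.0000) + 7.3 * (0.9659, 0.2588) = (0.0000 + 7.0513, 0.0000 + 1.8894) = (7.0513, 1.8894)
link 1: phi[1] = 15 + -35 = -20 deg
  cos(-20 deg) = 0.9397, sin(-20 deg) = -0.3420
  joint[2] = (7.0513, 1.8894) + 4.5 * (0.9397, -0.3420) = (7.0513 + 4.2286, 1.8894 + -1.5391) = (11.2799, 0.3503)
End effector: (11.2799, 0.3503)

Answer: 11.2799 0.3503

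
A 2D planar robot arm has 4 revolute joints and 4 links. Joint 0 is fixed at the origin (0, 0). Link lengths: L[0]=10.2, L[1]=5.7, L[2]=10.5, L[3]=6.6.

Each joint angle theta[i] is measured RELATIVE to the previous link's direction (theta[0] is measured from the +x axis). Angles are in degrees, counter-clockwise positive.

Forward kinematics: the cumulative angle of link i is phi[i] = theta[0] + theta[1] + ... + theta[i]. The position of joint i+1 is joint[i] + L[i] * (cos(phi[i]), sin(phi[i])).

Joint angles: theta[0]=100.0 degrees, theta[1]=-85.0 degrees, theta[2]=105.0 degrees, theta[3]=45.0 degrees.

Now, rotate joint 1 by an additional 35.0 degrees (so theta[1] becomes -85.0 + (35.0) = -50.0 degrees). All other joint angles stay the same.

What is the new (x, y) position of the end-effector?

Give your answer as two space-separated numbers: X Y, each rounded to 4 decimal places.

Answer: -13.8255 16.5917

Derivation:
joint[0] = (0.0000, 0.0000)  (base)
link 0: phi[0] = 100 = 100 deg
  cos(100 deg) = -0.1736, sin(100 deg) = 0.9848
  joint[1] = (0.0000, 0.0000) + 10.2 * (-0.1736, 0.9848) = (0.0000 + -1.7712, 0.0000 + 10.0450) = (-1.7712, 10.0450)
link 1: phi[1] = 100 + -50 = 50 deg
  cos(50 deg) = 0.6428, sin(50 deg) = 0.7660
  joint[2] = (-1.7712, 10.0450) + 5.7 * (0.6428, 0.7660) = (-1.7712 + 3.6639, 10.0450 + 4.3665) = (1.8927, 14.4115)
link 2: phi[2] = 100 + -50 + 105 = 155 deg
  cos(155 deg) = -0.9063, sin(155 deg) = 0.4226
  joint[3] = (1.8927, 14.4115) + 10.5 * (-0.9063, 0.4226) = (1.8927 + -9.5162, 14.4115 + 4.4375) = (-7.6236, 18.8490)
link 3: phi[3] = 100 + -50 + 105 + 45 = 200 deg
  cos(200 deg) = -0.9397, sin(200 deg) = -0.3420
  joint[4] = (-7.6236, 18.8490) + 6.6 * (-0.9397, -0.3420) = (-7.6236 + -6.2020, 18.8490 + -2.2573) = (-13.8255, 16.5917)
End effector: (-13.8255, 16.5917)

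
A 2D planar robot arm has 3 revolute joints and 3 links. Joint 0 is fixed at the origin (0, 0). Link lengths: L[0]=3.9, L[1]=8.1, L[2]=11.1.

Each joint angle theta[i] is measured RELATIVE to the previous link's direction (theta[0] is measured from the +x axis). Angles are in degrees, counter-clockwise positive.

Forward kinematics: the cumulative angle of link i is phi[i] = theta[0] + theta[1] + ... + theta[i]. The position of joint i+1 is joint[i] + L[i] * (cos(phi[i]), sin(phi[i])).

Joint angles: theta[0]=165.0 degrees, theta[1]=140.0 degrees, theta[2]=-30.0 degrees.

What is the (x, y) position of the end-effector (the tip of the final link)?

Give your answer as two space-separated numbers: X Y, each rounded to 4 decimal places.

joint[0] = (0.0000, 0.0000)  (base)
link 0: phi[0] = 165 = 165 deg
  cos(165 deg) = -0.9659, sin(165 deg) = 0.2588
  joint[1] = (0.0000, 0.0000) + 3.9 * (-0.9659, 0.2588) = (0.0000 + -3.7671, 0.0000 + 1.0094) = (-3.7671, 1.0094)
link 1: phi[1] = 165 + 140 = 305 deg
  cos(305 deg) = 0.5736, sin(305 deg) = -0.8192
  joint[2] = (-3.7671, 1.0094) + 8.1 * (0.5736, -0.8192) = (-3.7671 + 4.6460, 1.0094 + -6.6351) = (0.8789, -5.6257)
link 2: phi[2] = 165 + 140 + -30 = 275 deg
  cos(275 deg) = 0.0872, sin(275 deg) = -0.9962
  joint[3] = (0.8789, -5.6257) + 11.1 * (0.0872, -0.9962) = (0.8789 + 0.9674, -5.6257 + -11.0578) = (1.8463, -16.6835)
End effector: (1.8463, -16.6835)

Answer: 1.8463 -16.6835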